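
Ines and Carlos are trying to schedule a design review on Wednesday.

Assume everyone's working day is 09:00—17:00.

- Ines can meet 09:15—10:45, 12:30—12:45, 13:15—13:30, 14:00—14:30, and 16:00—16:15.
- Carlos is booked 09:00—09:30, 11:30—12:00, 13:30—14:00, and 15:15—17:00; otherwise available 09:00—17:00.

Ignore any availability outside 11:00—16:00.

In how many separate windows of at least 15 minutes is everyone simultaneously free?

Carlos free within 09:00–17:00: 09:30–11:30, 12:00–13:30, 14:00–15:15.
Ines ∩ Carlos: 09:30–10:45, 12:30–12:45, 13:15–13:30, 14:00–14:30.
Restricted to 11:00–16:00: 12:30–12:45, 13:15–13:30, 14:00–14:30.
Windows ≥ 15 min: 12:30–12:45, 13:15–13:30, 14:00–14:30.
That's 3 windows.

3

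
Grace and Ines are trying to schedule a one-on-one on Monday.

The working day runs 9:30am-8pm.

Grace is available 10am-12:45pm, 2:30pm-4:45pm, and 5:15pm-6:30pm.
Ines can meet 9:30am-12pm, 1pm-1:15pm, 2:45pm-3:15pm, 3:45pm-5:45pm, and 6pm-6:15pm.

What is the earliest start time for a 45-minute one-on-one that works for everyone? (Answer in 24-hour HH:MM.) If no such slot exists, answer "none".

10:00

Grace ∩ Ines: 10:00–12:00, 14:45–15:15, 15:45–16:45, 17:15–17:45, 18:00–18:15.
Windows ≥ 45 min: 10:00–12:00, 15:45–16:45.
Earliest such window starts at 10:00.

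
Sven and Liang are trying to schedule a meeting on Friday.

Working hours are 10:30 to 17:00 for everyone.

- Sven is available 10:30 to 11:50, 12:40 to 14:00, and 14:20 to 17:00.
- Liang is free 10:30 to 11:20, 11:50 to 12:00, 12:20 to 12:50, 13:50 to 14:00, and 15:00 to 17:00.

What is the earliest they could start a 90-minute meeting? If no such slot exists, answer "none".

15:00

Sven ∩ Liang: 10:30–11:20, 12:40–12:50, 13:50–14:00, 15:00–17:00.
Windows ≥ 90 min: 15:00–17:00.
Earliest such window starts at 15:00.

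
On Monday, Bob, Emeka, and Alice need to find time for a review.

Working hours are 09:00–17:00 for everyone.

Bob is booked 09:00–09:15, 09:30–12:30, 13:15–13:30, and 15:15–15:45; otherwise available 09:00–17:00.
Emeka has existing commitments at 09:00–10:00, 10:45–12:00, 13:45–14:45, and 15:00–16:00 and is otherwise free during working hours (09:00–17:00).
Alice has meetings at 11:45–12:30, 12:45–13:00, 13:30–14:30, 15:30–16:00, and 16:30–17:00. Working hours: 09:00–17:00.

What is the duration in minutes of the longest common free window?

Bob free within 09:00–17:00: 09:15–09:30, 12:30–13:15, 13:30–15:15, 15:45–17:00.
Emeka free within 09:00–17:00: 10:00–10:45, 12:00–13:45, 14:45–15:00, 16:00–17:00.
Alice free within 09:00–17:00: 09:00–11:45, 12:30–12:45, 13:00–13:30, 14:30–15:30, 16:00–16:30.
Bob ∩ Emeka: 12:30–13:15, 13:30–13:45, 14:45–15:00, 16:00–17:00.
Bob ∩ Emeka ∩ Alice: 12:30–12:45, 13:00–13:15, 14:45–15:00, 16:00–16:30.
Common window lengths: 15, 15, 15, 30 min; longest is 30.

30 minutes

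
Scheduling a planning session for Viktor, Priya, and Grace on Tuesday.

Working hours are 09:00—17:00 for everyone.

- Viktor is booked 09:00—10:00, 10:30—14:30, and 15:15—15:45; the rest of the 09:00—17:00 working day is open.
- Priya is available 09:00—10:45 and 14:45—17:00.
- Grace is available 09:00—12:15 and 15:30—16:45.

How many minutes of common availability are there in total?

Viktor free within 09:00–17:00: 10:00–10:30, 14:30–15:15, 15:45–17:00.
Viktor ∩ Priya: 10:00–10:30, 14:45–15:15, 15:45–17:00.
Viktor ∩ Priya ∩ Grace: 10:00–10:30, 15:45–16:45.
Total common minutes: 30 + 60 = 90.

90 minutes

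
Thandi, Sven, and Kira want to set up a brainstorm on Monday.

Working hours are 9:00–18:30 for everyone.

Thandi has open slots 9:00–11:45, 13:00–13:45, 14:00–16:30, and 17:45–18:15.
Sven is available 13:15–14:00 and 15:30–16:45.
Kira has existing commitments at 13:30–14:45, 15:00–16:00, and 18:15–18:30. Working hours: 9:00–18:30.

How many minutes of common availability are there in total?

45 minutes

Kira free within 09:00–18:30: 09:00–13:30, 14:45–15:00, 16:00–18:15.
Thandi ∩ Sven: 13:15–13:45, 15:30–16:30.
Thandi ∩ Sven ∩ Kira: 13:15–13:30, 16:00–16:30.
Total common minutes: 15 + 30 = 45.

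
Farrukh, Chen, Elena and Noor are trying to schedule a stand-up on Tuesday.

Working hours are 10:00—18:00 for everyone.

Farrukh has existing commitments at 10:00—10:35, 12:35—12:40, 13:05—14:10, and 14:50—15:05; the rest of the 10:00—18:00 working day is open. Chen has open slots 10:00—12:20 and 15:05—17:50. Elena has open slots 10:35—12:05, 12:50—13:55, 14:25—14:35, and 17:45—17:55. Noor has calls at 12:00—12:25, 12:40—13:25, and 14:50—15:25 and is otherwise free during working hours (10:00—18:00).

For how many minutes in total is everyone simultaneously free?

Farrukh free within 10:00–18:00: 10:35–12:35, 12:40–13:05, 14:10–14:50, 15:05–18:00.
Noor free within 10:00–18:00: 10:00–12:00, 12:25–12:40, 13:25–14:50, 15:25–18:00.
Farrukh ∩ Chen: 10:35–12:20, 15:05–17:50.
Farrukh ∩ Chen ∩ Elena: 10:35–12:05, 17:45–17:50.
Farrukh ∩ Chen ∩ Elena ∩ Noor: 10:35–12:00, 17:45–17:50.
Total common minutes: 85 + 5 = 90.

90 minutes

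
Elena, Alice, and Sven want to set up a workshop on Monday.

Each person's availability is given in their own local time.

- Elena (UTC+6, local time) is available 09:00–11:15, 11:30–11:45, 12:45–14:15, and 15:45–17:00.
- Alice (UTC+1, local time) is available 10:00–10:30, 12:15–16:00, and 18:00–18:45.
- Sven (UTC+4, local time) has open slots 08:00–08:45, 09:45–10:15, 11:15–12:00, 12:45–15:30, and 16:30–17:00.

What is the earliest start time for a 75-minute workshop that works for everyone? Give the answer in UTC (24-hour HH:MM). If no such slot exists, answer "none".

none

Elena → UTC: 03:00–05:15, 05:30–05:45, 06:45–08:15, 09:45–11:00.
Alice → UTC: 09:00–09:30, 11:15–15:00, 17:00–17:45.
Sven → UTC: 04:00–04:45, 05:45–06:15, 07:15–08:00, 08:45–11:30, 12:30–13:00.
Elena ∩ Alice: (none).
Elena ∩ Alice ∩ Sven: (none).
Windows ≥ 75 min: (none).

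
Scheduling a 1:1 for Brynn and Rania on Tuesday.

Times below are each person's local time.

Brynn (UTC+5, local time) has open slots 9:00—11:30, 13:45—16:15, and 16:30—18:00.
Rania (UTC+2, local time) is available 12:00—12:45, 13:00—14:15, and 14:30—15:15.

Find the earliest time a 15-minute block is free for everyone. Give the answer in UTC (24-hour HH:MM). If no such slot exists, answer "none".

10:00

Brynn → UTC: 04:00–06:30, 08:45–11:15, 11:30–13:00.
Rania → UTC: 10:00–10:45, 11:00–12:15, 12:30–13:15.
Brynn ∩ Rania: 10:00–10:45, 11:00–11:15, 11:30–12:15, 12:30–13:00.
Windows ≥ 15 min: 10:00–10:45, 11:00–11:15, 11:30–12:15, 12:30–13:00.
Earliest such window starts at 10:00.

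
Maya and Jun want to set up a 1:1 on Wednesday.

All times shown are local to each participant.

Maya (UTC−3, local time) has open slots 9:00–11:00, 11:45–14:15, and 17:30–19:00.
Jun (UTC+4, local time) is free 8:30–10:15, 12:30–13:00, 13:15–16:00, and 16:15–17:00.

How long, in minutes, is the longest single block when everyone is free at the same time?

45 minutes

Maya → UTC: 12:00–14:00, 14:45–17:15, 20:30–22:00.
Jun → UTC: 04:30–06:15, 08:30–09:00, 09:15–12:00, 12:15–13:00.
Maya ∩ Jun: 12:15–13:00.
Single common window of 45 minutes.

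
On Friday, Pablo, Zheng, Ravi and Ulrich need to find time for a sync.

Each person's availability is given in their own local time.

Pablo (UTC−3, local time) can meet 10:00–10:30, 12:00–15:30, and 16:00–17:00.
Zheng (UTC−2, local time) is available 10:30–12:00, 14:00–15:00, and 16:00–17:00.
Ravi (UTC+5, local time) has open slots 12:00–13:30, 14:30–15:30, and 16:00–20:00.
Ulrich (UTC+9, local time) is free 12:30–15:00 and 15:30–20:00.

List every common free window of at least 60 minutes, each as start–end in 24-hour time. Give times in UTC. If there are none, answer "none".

Pablo → UTC: 13:00–13:30, 15:00–18:30, 19:00–20:00.
Zheng → UTC: 12:30–14:00, 16:00–17:00, 18:00–19:00.
Ravi → UTC: 07:00–08:30, 09:30–10:30, 11:00–15:00.
Ulrich → UTC: 03:30–06:00, 06:30–11:00.
Pablo ∩ Zheng: 13:00–13:30, 16:00–17:00, 18:00–18:30.
Pablo ∩ Zheng ∩ Ravi: 13:00–13:30.
Pablo ∩ Zheng ∩ Ravi ∩ Ulrich: (none).
Windows ≥ 60 min: (none).

none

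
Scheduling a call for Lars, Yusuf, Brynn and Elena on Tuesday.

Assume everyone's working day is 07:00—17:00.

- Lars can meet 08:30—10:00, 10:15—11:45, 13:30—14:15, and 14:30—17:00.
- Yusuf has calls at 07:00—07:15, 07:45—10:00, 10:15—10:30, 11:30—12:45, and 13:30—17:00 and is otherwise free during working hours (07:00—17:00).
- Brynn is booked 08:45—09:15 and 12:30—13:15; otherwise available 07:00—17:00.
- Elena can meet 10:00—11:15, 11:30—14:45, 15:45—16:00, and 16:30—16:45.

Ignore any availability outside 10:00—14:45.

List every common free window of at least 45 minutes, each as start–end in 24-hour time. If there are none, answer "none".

Yusuf free within 07:00–17:00: 07:15–07:45, 10:00–10:15, 10:30–11:30, 12:45–13:30.
Brynn free within 07:00–17:00: 07:00–08:45, 09:15–12:30, 13:15–17:00.
Lars ∩ Yusuf: 10:30–11:30.
Lars ∩ Yusuf ∩ Brynn: 10:30–11:30.
Lars ∩ Yusuf ∩ Brynn ∩ Elena: 10:30–11:15.
Restricted to 10:00–14:45: 10:30–11:15.
Windows ≥ 45 min: 10:30–11:15.

10:30–11:15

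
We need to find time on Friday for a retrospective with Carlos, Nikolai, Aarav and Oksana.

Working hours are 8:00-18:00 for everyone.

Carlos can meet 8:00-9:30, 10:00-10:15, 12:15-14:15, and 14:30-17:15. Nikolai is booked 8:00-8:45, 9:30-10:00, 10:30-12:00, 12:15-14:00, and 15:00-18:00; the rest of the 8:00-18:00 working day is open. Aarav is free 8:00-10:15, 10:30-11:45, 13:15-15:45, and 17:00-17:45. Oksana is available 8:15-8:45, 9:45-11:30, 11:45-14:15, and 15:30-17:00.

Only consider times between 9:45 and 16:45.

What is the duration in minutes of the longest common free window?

15 minutes

Nikolai free within 08:00–18:00: 08:45–09:30, 10:00–10:30, 12:00–12:15, 14:00–15:00.
Carlos ∩ Nikolai: 08:45–09:30, 10:00–10:15, 14:00–14:15, 14:30–15:00.
Carlos ∩ Nikolai ∩ Aarav: 08:45–09:30, 10:00–10:15, 14:00–14:15, 14:30–15:00.
Carlos ∩ Nikolai ∩ Aarav ∩ Oksana: 10:00–10:15, 14:00–14:15.
Restricted to 09:45–16:45: 10:00–10:15, 14:00–14:15.
Common window lengths: 15, 15 min; longest is 15.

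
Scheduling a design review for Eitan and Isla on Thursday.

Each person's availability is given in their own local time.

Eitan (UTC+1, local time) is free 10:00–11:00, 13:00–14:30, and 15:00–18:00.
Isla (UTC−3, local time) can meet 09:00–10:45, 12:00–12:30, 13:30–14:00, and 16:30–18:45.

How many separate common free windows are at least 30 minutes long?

3

Eitan → UTC: 09:00–10:00, 12:00–13:30, 14:00–17:00.
Isla → UTC: 12:00–13:45, 15:00–15:30, 16:30–17:00, 19:30–21:45.
Eitan ∩ Isla: 12:00–13:30, 15:00–15:30, 16:30–17:00.
Windows ≥ 30 min: 12:00–13:30, 15:00–15:30, 16:30–17:00.
That's 3 windows.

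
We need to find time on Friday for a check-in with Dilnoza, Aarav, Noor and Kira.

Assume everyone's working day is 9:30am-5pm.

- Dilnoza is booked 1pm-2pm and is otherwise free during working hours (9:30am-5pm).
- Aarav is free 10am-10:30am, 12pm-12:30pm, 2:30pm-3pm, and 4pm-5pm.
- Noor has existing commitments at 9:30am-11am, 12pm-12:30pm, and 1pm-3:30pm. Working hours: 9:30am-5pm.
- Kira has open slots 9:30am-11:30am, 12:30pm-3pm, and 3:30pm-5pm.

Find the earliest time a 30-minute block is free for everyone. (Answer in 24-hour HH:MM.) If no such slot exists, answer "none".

Dilnoza free within 09:30–17:00: 09:30–13:00, 14:00–17:00.
Noor free within 09:30–17:00: 11:00–12:00, 12:30–13:00, 15:30–17:00.
Dilnoza ∩ Aarav: 10:00–10:30, 12:00–12:30, 14:30–15:00, 16:00–17:00.
Dilnoza ∩ Aarav ∩ Noor: 16:00–17:00.
Dilnoza ∩ Aarav ∩ Noor ∩ Kira: 16:00–17:00.
Windows ≥ 30 min: 16:00–17:00.
Earliest such window starts at 16:00.

16:00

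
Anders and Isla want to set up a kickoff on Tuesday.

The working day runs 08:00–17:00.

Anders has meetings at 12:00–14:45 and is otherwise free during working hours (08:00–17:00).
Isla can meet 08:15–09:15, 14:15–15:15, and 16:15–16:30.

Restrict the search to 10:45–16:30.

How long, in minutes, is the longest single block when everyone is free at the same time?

30 minutes

Anders free within 08:00–17:00: 08:00–12:00, 14:45–17:00.
Anders ∩ Isla: 08:15–09:15, 14:45–15:15, 16:15–16:30.
Restricted to 10:45–16:30: 14:45–15:15, 16:15–16:30.
Common window lengths: 30, 15 min; longest is 30.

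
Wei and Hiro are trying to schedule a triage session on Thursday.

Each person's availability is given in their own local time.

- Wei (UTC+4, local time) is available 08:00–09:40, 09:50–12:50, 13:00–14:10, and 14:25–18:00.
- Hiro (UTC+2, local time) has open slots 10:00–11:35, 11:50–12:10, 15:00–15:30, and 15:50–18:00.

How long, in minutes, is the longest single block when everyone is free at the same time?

Wei → UTC: 04:00–05:40, 05:50–08:50, 09:00–10:10, 10:25–14:00.
Hiro → UTC: 08:00–09:35, 09:50–10:10, 13:00–13:30, 13:50–16:00.
Wei ∩ Hiro: 08:00–08:50, 09:00–09:35, 09:50–10:10, 13:00–13:30, 13:50–14:00.
Common window lengths: 50, 35, 20, 30, 10 min; longest is 50.

50 minutes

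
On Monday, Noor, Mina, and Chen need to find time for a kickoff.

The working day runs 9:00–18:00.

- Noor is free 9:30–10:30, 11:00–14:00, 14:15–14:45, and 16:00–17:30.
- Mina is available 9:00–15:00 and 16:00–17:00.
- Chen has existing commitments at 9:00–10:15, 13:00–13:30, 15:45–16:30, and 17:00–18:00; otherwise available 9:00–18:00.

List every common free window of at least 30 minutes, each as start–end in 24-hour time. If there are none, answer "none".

11:00–13:00, 13:30–14:00, 14:15–14:45, 16:30–17:00

Chen free within 09:00–18:00: 10:15–13:00, 13:30–15:45, 16:30–17:00.
Noor ∩ Mina: 09:30–10:30, 11:00–14:00, 14:15–14:45, 16:00–17:00.
Noor ∩ Mina ∩ Chen: 10:15–10:30, 11:00–13:00, 13:30–14:00, 14:15–14:45, 16:30–17:00.
Windows ≥ 30 min: 11:00–13:00, 13:30–14:00, 14:15–14:45, 16:30–17:00.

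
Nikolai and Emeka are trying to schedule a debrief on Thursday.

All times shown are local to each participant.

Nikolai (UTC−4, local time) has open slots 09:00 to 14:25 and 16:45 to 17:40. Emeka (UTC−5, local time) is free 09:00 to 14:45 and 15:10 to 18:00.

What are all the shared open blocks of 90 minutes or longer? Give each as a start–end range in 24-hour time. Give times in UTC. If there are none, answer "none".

14:00–18:25

Nikolai → UTC: 13:00–18:25, 20:45–21:40.
Emeka → UTC: 14:00–19:45, 20:10–23:00.
Nikolai ∩ Emeka: 14:00–18:25, 20:45–21:40.
Windows ≥ 90 min: 14:00–18:25.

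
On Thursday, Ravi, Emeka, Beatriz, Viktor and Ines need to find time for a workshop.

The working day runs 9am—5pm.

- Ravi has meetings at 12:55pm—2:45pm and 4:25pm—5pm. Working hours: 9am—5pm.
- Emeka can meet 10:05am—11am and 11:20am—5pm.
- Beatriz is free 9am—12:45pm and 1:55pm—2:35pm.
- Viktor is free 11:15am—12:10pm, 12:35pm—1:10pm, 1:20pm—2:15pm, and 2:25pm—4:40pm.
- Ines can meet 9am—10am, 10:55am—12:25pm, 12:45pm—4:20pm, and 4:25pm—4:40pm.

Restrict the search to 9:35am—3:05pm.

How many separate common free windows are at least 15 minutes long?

1

Ravi free within 09:00–17:00: 09:00–12:55, 14:45–16:25.
Ravi ∩ Emeka: 10:05–11:00, 11:20–12:55, 14:45–16:25.
Ravi ∩ Emeka ∩ Beatriz: 10:05–11:00, 11:20–12:45.
Ravi ∩ Emeka ∩ Beatriz ∩ Viktor: 11:20–12:10, 12:35–12:45.
Ravi ∩ Emeka ∩ Beatriz ∩ Viktor ∩ Ines: 11:20–12:10.
Restricted to 09:35–15:05: 11:20–12:10.
Windows ≥ 15 min: 11:20–12:10.
That's 1 window.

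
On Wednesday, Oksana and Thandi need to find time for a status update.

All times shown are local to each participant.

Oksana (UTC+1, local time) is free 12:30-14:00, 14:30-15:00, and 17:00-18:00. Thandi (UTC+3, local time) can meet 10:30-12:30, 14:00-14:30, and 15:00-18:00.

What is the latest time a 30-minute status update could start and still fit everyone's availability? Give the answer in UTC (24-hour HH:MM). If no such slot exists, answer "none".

13:30

Oksana → UTC: 11:30–13:00, 13:30–14:00, 16:00–17:00.
Thandi → UTC: 07:30–09:30, 11:00–11:30, 12:00–15:00.
Oksana ∩ Thandi: 12:00–13:00, 13:30–14:00.
Windows ≥ 30 min: 12:00–13:00, 13:30–14:00.
Latest start in the last window 13:30–14:00 is 14:00 − 30 min = 13:30.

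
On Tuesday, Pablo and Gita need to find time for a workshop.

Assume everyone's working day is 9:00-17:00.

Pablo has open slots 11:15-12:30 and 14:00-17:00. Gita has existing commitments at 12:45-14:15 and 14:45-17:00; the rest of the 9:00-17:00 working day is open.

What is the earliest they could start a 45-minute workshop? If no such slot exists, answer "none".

Gita free within 09:00–17:00: 09:00–12:45, 14:15–14:45.
Pablo ∩ Gita: 11:15–12:30, 14:15–14:45.
Windows ≥ 45 min: 11:15–12:30.
Earliest such window starts at 11:15.

11:15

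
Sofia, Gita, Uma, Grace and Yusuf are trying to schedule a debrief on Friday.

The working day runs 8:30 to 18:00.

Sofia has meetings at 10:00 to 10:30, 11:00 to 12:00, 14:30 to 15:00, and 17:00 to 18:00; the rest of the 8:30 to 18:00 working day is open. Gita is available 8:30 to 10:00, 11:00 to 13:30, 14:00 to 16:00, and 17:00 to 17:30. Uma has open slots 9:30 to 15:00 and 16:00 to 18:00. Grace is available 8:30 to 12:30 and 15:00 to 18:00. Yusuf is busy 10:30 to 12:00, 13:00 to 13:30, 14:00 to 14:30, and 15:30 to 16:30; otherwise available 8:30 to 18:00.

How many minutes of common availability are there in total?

60 minutes

Sofia free within 08:30–18:00: 08:30–10:00, 10:30–11:00, 12:00–14:30, 15:00–17:00.
Yusuf free within 08:30–18:00: 08:30–10:30, 12:00–13:00, 13:30–14:00, 14:30–15:30, 16:30–18:00.
Sofia ∩ Gita: 08:30–10:00, 12:00–13:30, 14:00–14:30, 15:00–16:00.
Sofia ∩ Gita ∩ Uma: 09:30–10:00, 12:00–13:30, 14:00–14:30.
Sofia ∩ Gita ∩ Uma ∩ Grace: 09:30–10:00, 12:00–12:30.
Sofia ∩ Gita ∩ Uma ∩ Grace ∩ Yusuf: 09:30–10:00, 12:00–12:30.
Total common minutes: 30 + 30 = 60.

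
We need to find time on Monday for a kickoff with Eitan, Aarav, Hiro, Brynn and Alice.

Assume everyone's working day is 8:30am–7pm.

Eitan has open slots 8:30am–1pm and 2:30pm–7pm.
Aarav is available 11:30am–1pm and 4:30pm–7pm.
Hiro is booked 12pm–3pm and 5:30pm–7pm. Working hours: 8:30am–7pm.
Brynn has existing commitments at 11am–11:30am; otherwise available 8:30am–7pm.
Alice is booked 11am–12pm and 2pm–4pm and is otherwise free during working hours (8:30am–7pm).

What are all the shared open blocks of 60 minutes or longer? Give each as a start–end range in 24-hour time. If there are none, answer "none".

Hiro free within 08:30–19:00: 08:30–12:00, 15:00–17:30.
Brynn free within 08:30–19:00: 08:30–11:00, 11:30–19:00.
Alice free within 08:30–19:00: 08:30–11:00, 12:00–14:00, 16:00–19:00.
Eitan ∩ Aarav: 11:30–13:00, 16:30–19:00.
Eitan ∩ Aarav ∩ Hiro: 11:30–12:00, 16:30–17:30.
Eitan ∩ Aarav ∩ Hiro ∩ Brynn: 11:30–12:00, 16:30–17:30.
Eitan ∩ Aarav ∩ Hiro ∩ Brynn ∩ Alice: 16:30–17:30.
Windows ≥ 60 min: 16:30–17:30.

16:30–17:30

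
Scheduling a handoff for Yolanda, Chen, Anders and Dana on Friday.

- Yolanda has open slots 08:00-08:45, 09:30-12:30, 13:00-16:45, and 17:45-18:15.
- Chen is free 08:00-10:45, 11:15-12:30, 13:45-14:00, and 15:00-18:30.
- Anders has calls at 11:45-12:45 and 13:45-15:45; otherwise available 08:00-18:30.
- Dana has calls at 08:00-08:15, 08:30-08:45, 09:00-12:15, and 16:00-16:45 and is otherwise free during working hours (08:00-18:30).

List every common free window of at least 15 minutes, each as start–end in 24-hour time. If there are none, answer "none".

08:15–08:30, 15:45–16:00, 17:45–18:15

Anders free within 08:00–18:30: 08:00–11:45, 12:45–13:45, 15:45–18:30.
Dana free within 08:00–18:30: 08:15–08:30, 08:45–09:00, 12:15–16:00, 16:45–18:30.
Yolanda ∩ Chen: 08:00–08:45, 09:30–10:45, 11:15–12:30, 13:45–14:00, 15:00–16:45, 17:45–18:15.
Yolanda ∩ Chen ∩ Anders: 08:00–08:45, 09:30–10:45, 11:15–11:45, 15:45–16:45, 17:45–18:15.
Yolanda ∩ Chen ∩ Anders ∩ Dana: 08:15–08:30, 15:45–16:00, 17:45–18:15.
Windows ≥ 15 min: 08:15–08:30, 15:45–16:00, 17:45–18:15.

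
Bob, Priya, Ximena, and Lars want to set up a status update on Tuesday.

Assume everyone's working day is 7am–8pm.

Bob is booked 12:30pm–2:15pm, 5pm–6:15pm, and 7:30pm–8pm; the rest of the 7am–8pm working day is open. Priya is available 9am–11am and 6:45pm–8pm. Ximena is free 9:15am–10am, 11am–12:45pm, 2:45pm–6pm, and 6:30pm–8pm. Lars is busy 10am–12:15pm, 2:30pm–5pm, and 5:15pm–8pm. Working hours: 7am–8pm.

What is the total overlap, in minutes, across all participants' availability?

Bob free within 07:00–20:00: 07:00–12:30, 14:15–17:00, 18:15–19:30.
Lars free within 07:00–20:00: 07:00–10:00, 12:15–14:30, 17:00–17:15.
Bob ∩ Priya: 09:00–11:00, 18:45–19:30.
Bob ∩ Priya ∩ Ximena: 09:15–10:00, 18:45–19:30.
Bob ∩ Priya ∩ Ximena ∩ Lars: 09:15–10:00.
Total common minutes: 45.

45 minutes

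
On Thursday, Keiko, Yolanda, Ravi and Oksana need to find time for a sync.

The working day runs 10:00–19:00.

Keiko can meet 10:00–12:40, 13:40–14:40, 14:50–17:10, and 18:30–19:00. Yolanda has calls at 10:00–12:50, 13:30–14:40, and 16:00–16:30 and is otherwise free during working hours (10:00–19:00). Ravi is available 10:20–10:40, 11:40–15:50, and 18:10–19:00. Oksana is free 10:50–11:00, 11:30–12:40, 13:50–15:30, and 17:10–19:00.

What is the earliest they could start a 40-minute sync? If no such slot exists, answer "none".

14:50

Yolanda free within 10:00–19:00: 12:50–13:30, 14:40–16:00, 16:30–19:00.
Keiko ∩ Yolanda: 14:50–16:00, 16:30–17:10, 18:30–19:00.
Keiko ∩ Yolanda ∩ Ravi: 14:50–15:50, 18:30–19:00.
Keiko ∩ Yolanda ∩ Ravi ∩ Oksana: 14:50–15:30, 18:30–19:00.
Windows ≥ 40 min: 14:50–15:30.
Earliest such window starts at 14:50.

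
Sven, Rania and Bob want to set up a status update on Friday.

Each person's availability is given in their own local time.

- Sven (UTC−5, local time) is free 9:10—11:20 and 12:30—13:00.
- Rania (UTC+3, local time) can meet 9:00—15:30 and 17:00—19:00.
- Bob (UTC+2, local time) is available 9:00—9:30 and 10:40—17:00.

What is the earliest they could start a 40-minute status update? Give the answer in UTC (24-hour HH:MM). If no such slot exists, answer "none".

Sven → UTC: 14:10–16:20, 17:30–18:00.
Rania → UTC: 06:00–12:30, 14:00–16:00.
Bob → UTC: 07:00–07:30, 08:40–15:00.
Sven ∩ Rania: 14:10–16:00.
Sven ∩ Rania ∩ Bob: 14:10–15:00.
Windows ≥ 40 min: 14:10–15:00.
Earliest such window starts at 14:10.

14:10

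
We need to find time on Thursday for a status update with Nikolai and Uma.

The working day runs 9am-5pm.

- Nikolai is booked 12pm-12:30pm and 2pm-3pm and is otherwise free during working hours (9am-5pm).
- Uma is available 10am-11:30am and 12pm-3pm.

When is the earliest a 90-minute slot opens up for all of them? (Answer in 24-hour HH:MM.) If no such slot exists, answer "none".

Nikolai free within 09:00–17:00: 09:00–12:00, 12:30–14:00, 15:00–17:00.
Nikolai ∩ Uma: 10:00–11:30, 12:30–14:00.
Windows ≥ 90 min: 10:00–11:30, 12:30–14:00.
Earliest such window starts at 10:00.

10:00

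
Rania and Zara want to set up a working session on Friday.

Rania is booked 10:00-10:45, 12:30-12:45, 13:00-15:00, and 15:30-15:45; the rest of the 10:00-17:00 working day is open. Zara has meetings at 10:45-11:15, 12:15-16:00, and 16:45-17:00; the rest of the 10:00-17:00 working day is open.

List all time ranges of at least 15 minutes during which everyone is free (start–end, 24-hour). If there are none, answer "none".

Rania free within 10:00–17:00: 10:45–12:30, 12:45–13:00, 15:00–15:30, 15:45–17:00.
Zara free within 10:00–17:00: 10:00–10:45, 11:15–12:15, 16:00–16:45.
Rania ∩ Zara: 11:15–12:15, 16:00–16:45.
Windows ≥ 15 min: 11:15–12:15, 16:00–16:45.

11:15–12:15, 16:00–16:45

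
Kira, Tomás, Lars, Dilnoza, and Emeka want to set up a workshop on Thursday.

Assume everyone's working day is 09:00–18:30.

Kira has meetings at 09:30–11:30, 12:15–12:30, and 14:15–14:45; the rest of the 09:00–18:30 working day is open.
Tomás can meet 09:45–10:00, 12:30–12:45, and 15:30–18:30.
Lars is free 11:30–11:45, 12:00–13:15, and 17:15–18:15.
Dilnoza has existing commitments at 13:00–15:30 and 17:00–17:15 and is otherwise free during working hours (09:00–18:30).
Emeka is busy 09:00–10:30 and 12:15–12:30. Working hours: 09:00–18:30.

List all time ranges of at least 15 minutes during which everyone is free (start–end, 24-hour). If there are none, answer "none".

12:30–12:45, 17:15–18:15

Kira free within 09:00–18:30: 09:00–09:30, 11:30–12:15, 12:30–14:15, 14:45–18:30.
Dilnoza free within 09:00–18:30: 09:00–13:00, 15:30–17:00, 17:15–18:30.
Emeka free within 09:00–18:30: 10:30–12:15, 12:30–18:30.
Kira ∩ Tomás: 12:30–12:45, 15:30–18:30.
Kira ∩ Tomás ∩ Lars: 12:30–12:45, 17:15–18:15.
Kira ∩ Tomás ∩ Lars ∩ Dilnoza: 12:30–12:45, 17:15–18:15.
Kira ∩ Tomás ∩ Lars ∩ Dilnoza ∩ Emeka: 12:30–12:45, 17:15–18:15.
Windows ≥ 15 min: 12:30–12:45, 17:15–18:15.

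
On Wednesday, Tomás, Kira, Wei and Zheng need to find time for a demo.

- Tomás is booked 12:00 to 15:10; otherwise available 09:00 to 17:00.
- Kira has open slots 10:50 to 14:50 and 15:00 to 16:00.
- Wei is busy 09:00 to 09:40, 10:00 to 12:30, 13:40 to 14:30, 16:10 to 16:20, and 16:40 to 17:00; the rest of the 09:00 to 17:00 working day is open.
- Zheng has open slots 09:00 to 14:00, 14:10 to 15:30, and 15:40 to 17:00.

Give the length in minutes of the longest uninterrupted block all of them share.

Tomás free within 09:00–17:00: 09:00–12:00, 15:10–17:00.
Wei free within 09:00–17:00: 09:40–10:00, 12:30–13:40, 14:30–16:10, 16:20–16:40.
Tomás ∩ Kira: 10:50–12:00, 15:10–16:00.
Tomás ∩ Kira ∩ Wei: 15:10–16:00.
Tomás ∩ Kira ∩ Wei ∩ Zheng: 15:10–15:30, 15:40–16:00.
Common window lengths: 20, 20 min; longest is 20.

20 minutes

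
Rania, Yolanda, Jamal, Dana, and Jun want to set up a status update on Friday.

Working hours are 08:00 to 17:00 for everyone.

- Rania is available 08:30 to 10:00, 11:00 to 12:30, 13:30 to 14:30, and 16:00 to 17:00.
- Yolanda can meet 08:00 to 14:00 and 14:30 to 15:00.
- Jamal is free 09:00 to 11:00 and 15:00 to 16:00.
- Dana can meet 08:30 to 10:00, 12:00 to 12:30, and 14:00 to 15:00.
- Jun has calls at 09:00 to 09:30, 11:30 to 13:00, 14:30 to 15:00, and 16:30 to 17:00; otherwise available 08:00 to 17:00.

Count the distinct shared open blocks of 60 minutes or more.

0

Jun free within 08:00–17:00: 08:00–09:00, 09:30–11:30, 13:00–14:30, 15:00–16:30.
Rania ∩ Yolanda: 08:30–10:00, 11:00–12:30, 13:30–14:00.
Rania ∩ Yolanda ∩ Jamal: 09:00–10:00.
Rania ∩ Yolanda ∩ Jamal ∩ Dana: 09:00–10:00.
Rania ∩ Yolanda ∩ Jamal ∩ Dana ∩ Jun: 09:30–10:00.
Windows ≥ 60 min: (none).
That's 0 windows.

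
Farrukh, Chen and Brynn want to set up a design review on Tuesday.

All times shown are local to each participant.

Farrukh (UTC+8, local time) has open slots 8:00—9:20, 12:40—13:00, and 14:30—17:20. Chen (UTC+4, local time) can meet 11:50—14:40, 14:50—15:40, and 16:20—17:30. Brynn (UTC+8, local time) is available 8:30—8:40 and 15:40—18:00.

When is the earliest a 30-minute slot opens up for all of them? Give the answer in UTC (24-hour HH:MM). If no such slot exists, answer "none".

07:50

Farrukh → UTC: 00:00–01:20, 04:40–05:00, 06:30–09:20.
Chen → UTC: 07:50–10:40, 10:50–11:40, 12:20–13:30.
Brynn → UTC: 00:30–00:40, 07:40–10:00.
Farrukh ∩ Chen: 07:50–09:20.
Farrukh ∩ Chen ∩ Brynn: 07:50–09:20.
Windows ≥ 30 min: 07:50–09:20.
Earliest such window starts at 07:50.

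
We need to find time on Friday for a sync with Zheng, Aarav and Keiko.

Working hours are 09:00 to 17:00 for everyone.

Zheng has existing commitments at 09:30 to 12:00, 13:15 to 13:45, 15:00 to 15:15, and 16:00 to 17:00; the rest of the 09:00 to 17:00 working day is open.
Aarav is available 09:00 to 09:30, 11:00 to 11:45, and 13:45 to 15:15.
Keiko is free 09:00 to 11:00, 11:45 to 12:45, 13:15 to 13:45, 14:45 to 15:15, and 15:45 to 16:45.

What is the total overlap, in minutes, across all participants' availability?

45 minutes

Zheng free within 09:00–17:00: 09:00–09:30, 12:00–13:15, 13:45–15:00, 15:15–16:00.
Zheng ∩ Aarav: 09:00–09:30, 13:45–15:00.
Zheng ∩ Aarav ∩ Keiko: 09:00–09:30, 14:45–15:00.
Total common minutes: 30 + 15 = 45.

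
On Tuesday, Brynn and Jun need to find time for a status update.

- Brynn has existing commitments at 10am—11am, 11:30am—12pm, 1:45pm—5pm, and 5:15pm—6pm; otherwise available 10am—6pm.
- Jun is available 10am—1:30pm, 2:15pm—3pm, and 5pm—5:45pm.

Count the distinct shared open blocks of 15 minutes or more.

Brynn free within 10:00–18:00: 11:00–11:30, 12:00–13:45, 17:00–17:15.
Brynn ∩ Jun: 11:00–11:30, 12:00–13:30, 17:00–17:15.
Windows ≥ 15 min: 11:00–11:30, 12:00–13:30, 17:00–17:15.
That's 3 windows.

3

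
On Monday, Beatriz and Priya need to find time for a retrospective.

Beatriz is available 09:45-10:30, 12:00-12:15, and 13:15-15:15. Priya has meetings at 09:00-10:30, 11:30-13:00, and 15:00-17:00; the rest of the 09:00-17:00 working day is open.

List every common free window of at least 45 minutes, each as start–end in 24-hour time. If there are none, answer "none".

13:15–15:00

Priya free within 09:00–17:00: 10:30–11:30, 13:00–15:00.
Beatriz ∩ Priya: 13:15–15:00.
Windows ≥ 45 min: 13:15–15:00.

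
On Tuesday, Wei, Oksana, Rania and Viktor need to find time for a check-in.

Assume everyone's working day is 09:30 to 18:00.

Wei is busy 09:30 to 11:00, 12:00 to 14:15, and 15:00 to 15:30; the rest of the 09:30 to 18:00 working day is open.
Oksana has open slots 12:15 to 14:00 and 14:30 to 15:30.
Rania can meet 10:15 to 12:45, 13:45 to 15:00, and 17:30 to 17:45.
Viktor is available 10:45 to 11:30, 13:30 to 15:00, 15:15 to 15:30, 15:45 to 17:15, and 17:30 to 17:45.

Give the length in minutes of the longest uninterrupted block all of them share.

30 minutes

Wei free within 09:30–18:00: 11:00–12:00, 14:15–15:00, 15:30–18:00.
Wei ∩ Oksana: 14:30–15:00.
Wei ∩ Oksana ∩ Rania: 14:30–15:00.
Wei ∩ Oksana ∩ Rania ∩ Viktor: 14:30–15:00.
Single common window of 30 minutes.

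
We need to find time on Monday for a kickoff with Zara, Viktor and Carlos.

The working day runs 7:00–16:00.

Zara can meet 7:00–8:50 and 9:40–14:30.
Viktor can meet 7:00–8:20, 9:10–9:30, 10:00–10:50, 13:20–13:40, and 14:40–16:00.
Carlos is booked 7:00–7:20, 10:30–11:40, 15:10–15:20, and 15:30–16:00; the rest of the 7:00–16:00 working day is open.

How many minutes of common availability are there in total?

110 minutes

Carlos free within 07:00–16:00: 07:20–10:30, 11:40–15:10, 15:20–15:30.
Zara ∩ Viktor: 07:00–08:20, 10:00–10:50, 13:20–13:40.
Zara ∩ Viktor ∩ Carlos: 07:20–08:20, 10:00–10:30, 13:20–13:40.
Total common minutes: 60 + 30 + 20 = 110.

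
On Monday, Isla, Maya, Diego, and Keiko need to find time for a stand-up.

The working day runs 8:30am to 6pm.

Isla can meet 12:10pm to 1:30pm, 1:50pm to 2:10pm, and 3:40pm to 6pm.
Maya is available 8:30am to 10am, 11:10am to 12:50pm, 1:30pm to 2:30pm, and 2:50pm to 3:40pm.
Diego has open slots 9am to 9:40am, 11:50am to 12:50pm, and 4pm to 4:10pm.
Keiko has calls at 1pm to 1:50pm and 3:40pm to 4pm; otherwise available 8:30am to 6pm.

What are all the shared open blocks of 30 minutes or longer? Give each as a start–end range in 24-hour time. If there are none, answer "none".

Keiko free within 08:30–18:00: 08:30–13:00, 13:50–15:40, 16:00–18:00.
Isla ∩ Maya: 12:10–12:50, 13:50–14:10.
Isla ∩ Maya ∩ Diego: 12:10–12:50.
Isla ∩ Maya ∩ Diego ∩ Keiko: 12:10–12:50.
Windows ≥ 30 min: 12:10–12:50.

12:10–12:50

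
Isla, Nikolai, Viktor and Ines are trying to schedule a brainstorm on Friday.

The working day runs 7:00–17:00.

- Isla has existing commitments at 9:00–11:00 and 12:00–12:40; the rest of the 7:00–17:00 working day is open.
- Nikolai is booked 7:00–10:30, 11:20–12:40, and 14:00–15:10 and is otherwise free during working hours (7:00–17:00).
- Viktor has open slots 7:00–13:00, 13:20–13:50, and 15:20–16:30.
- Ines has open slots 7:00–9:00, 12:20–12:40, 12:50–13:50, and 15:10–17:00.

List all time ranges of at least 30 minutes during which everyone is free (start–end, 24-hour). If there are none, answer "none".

Isla free within 07:00–17:00: 07:00–09:00, 11:00–12:00, 12:40–17:00.
Nikolai free within 07:00–17:00: 10:30–11:20, 12:40–14:00, 15:10–17:00.
Isla ∩ Nikolai: 11:00–11:20, 12:40–14:00, 15:10–17:00.
Isla ∩ Nikolai ∩ Viktor: 11:00–11:20, 12:40–13:00, 13:20–13:50, 15:20–16:30.
Isla ∩ Nikolai ∩ Viktor ∩ Ines: 12:50–13:00, 13:20–13:50, 15:20–16:30.
Windows ≥ 30 min: 13:20–13:50, 15:20–16:30.

13:20–13:50, 15:20–16:30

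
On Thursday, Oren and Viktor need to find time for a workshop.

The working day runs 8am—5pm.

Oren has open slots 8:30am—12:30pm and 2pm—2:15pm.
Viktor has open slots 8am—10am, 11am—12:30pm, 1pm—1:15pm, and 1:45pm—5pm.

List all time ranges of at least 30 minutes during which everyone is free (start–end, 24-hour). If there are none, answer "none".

08:30–10:00, 11:00–12:30

Oren ∩ Viktor: 08:30–10:00, 11:00–12:30, 14:00–14:15.
Windows ≥ 30 min: 08:30–10:00, 11:00–12:30.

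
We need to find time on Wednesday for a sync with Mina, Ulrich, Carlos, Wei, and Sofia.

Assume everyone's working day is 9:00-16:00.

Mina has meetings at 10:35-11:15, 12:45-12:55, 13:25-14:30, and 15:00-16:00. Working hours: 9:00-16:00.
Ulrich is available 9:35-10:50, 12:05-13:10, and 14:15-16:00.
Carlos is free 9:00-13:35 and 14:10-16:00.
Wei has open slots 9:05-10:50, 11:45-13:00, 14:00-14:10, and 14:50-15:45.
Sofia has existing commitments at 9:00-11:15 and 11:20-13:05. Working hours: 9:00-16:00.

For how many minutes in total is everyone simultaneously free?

10 minutes

Mina free within 09:00–16:00: 09:00–10:35, 11:15–12:45, 12:55–13:25, 14:30–15:00.
Sofia free within 09:00–16:00: 11:15–11:20, 13:05–16:00.
Mina ∩ Ulrich: 09:35–10:35, 12:05–12:45, 12:55–13:10, 14:30–15:00.
Mina ∩ Ulrich ∩ Carlos: 09:35–10:35, 12:05–12:45, 12:55–13:10, 14:30–15:00.
Mina ∩ Ulrich ∩ Carlos ∩ Wei: 09:35–10:35, 12:05–12:45, 12:55–13:00, 14:50–15:00.
Mina ∩ Ulrich ∩ Carlos ∩ Wei ∩ Sofia: 14:50–15:00.
Total common minutes: 10.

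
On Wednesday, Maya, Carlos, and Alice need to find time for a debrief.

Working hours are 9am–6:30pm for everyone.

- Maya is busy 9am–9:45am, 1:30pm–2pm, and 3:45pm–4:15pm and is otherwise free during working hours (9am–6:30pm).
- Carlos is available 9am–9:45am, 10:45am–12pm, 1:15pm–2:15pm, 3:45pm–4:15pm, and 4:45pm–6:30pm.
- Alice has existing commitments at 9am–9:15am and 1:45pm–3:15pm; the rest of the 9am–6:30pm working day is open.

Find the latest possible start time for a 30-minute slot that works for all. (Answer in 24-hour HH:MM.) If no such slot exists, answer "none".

18:00

Maya free within 09:00–18:30: 09:45–13:30, 14:00–15:45, 16:15–18:30.
Alice free within 09:00–18:30: 09:15–13:45, 15:15–18:30.
Maya ∩ Carlos: 10:45–12:00, 13:15–13:30, 14:00–14:15, 16:45–18:30.
Maya ∩ Carlos ∩ Alice: 10:45–12:00, 13:15–13:30, 16:45–18:30.
Windows ≥ 30 min: 10:45–12:00, 16:45–18:30.
Latest start in the last window 16:45–18:30 is 18:30 − 30 min = 18:00.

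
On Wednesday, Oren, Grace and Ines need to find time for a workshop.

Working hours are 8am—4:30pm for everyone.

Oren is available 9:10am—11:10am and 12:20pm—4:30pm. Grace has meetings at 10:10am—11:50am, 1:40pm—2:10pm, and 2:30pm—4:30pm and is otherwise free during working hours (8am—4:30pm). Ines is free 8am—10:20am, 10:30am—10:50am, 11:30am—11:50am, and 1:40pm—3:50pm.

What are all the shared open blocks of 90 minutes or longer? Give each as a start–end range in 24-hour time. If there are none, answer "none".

none

Grace free within 08:00–16:30: 08:00–10:10, 11:50–13:40, 14:10–14:30.
Oren ∩ Grace: 09:10–10:10, 12:20–13:40, 14:10–14:30.
Oren ∩ Grace ∩ Ines: 09:10–10:10, 14:10–14:30.
Windows ≥ 90 min: (none).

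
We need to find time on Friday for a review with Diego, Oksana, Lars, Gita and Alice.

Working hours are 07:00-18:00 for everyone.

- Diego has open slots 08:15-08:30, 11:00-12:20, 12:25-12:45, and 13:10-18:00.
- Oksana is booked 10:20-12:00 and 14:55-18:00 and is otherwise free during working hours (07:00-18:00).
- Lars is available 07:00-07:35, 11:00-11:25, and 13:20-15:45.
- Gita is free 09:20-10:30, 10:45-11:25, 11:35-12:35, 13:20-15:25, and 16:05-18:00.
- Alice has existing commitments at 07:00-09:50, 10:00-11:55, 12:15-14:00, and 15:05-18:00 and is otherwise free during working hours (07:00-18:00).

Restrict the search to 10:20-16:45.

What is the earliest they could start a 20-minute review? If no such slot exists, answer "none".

Oksana free within 07:00–18:00: 07:00–10:20, 12:00–14:55.
Alice free within 07:00–18:00: 09:50–10:00, 11:55–12:15, 14:00–15:05.
Diego ∩ Oksana: 08:15–08:30, 12:00–12:20, 12:25–12:45, 13:10–14:55.
Diego ∩ Oksana ∩ Lars: 13:20–14:55.
Diego ∩ Oksana ∩ Lars ∩ Gita: 13:20–14:55.
Diego ∩ Oksana ∩ Lars ∩ Gita ∩ Alice: 14:00–14:55.
Restricted to 10:20–16:45: 14:00–14:55.
Windows ≥ 20 min: 14:00–14:55.
Earliest such window starts at 14:00.

14:00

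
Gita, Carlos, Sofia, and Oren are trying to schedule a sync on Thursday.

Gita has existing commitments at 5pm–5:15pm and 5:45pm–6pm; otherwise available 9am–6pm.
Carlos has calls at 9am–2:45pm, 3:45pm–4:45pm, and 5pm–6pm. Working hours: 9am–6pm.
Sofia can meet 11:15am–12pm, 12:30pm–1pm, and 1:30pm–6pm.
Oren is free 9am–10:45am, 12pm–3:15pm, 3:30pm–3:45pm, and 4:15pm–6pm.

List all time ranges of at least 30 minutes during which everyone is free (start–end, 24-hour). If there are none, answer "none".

14:45–15:15

Gita free within 09:00–18:00: 09:00–17:00, 17:15–17:45.
Carlos free within 09:00–18:00: 14:45–15:45, 16:45–17:00.
Gita ∩ Carlos: 14:45–15:45, 16:45–17:00.
Gita ∩ Carlos ∩ Sofia: 14:45–15:45, 16:45–17:00.
Gita ∩ Carlos ∩ Sofia ∩ Oren: 14:45–15:15, 15:30–15:45, 16:45–17:00.
Windows ≥ 30 min: 14:45–15:15.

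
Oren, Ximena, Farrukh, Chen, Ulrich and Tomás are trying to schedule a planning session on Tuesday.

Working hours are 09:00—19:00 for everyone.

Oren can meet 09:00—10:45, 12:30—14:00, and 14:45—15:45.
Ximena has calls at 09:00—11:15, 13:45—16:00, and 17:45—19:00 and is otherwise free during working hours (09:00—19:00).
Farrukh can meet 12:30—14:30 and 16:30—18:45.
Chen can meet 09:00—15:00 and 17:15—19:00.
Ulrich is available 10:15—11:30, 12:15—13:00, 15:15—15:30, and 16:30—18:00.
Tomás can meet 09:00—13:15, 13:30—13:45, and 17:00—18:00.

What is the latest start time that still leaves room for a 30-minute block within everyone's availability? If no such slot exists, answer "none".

12:30

Ximena free within 09:00–19:00: 11:15–13:45, 16:00–17:45.
Oren ∩ Ximena: 12:30–13:45.
Oren ∩ Ximena ∩ Farrukh: 12:30–13:45.
Oren ∩ Ximena ∩ Farrukh ∩ Chen: 12:30–13:45.
Oren ∩ Ximena ∩ Farrukh ∩ Chen ∩ Ulrich: 12:30–13:00.
Oren ∩ Ximena ∩ Farrukh ∩ Chen ∩ Ulrich ∩ Tomás: 12:30–13:00.
Windows ≥ 30 min: 12:30–13:00.
Latest start in the last window 12:30–13:00 is 13:00 − 30 min = 12:30.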